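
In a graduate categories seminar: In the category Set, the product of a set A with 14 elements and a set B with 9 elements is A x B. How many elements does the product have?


In Set, the product A x B is the Cartesian product.
By the universal property, |A x B| = |A| * |B|.
|A x B| = 14 * 9 = 126

126


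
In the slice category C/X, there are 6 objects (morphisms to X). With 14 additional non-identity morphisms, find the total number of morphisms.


In the slice category C/X, objects are morphisms to X.
Identity morphisms: 6 (one per object of C/X).
Non-identity morphisms: 14.
Total = 6 + 14 = 20

20


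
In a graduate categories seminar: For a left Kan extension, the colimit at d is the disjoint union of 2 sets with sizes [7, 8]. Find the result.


Pointwise, the left Kan extension (Lan_F H)(d) is the colimit, indexed
by the comma category (F downarrow d), of H composed with the
projection (F downarrow d) -> C. Here that colimit is given
as a coproduct (disjoint union) of sets, so its cardinality is the
sum of the sizes of the summands.
Coproduct of sets with sizes: 7 + 8
= 15

15


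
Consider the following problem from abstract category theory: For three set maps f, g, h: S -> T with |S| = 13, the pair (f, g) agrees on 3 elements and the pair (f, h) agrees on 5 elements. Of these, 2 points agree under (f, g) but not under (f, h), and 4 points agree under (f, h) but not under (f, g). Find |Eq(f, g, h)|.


Eq(f, g, h) is the triple-agreement set: points in S where all three
maps take the same value. Using inclusion-exclusion on the pairwise data:
Pair (f, g) agrees on 3 points; pair (f, h) on 5 points.
Points agreeing under (f, g) but not (f, h) = 2; under (f, h) but not (f, g) = 4.
Triple-agreement = agreement-in-(f, g) minus points that agree under (f, g) but not (f, h):
|Eq(f, g, h)| = 3 - 2 = 1
(cross-check via (f, h): 5 - 4 = 1.)

1


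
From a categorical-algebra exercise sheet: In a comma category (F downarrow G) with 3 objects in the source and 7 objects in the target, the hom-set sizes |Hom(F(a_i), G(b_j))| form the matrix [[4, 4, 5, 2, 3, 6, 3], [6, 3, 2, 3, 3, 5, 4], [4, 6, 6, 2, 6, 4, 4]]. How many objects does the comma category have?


Objects of (F downarrow G) are triples (a, b, h: F(a)->G(b)).
The count equals the sum of all entries in the hom-matrix.
sum(row 0) = 27
sum(row 1) = 26
sum(row 2) = 32
Grand total = 85

85


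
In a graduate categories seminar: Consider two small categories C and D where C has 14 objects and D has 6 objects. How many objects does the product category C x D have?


The product category C x D has objects that are pairs (c, d).
Number of pairs = |Ob(C)| * |Ob(D)| = 14 * 6 = 84

84


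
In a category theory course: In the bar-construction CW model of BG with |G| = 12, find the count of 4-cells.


In the bar-construction CW model of BG, the n-cells are indexed by
n-tuples [g_1|...|g_n] of non-identity elements of G (degenerate
simplices with some g_i = e do not contribute cells), so there are
(|G| - 1)^n n-cells.
For dim = 4 with |G| = 12:
cells = (12 - 1)^4 = 11^4 = 14641

14641


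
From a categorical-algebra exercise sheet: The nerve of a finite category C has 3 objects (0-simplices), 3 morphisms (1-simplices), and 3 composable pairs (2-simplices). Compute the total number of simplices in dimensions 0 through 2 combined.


The 2-skeleton of the nerve N(C) consists of simplices in dimensions 0, 1, 2:
  |N(C)_0| = 3 (objects)
  |N(C)_1| = 3 (morphisms)
  |N(C)_2| = 3 (composable pairs)
Total = 3 + 3 + 3 = 9

9


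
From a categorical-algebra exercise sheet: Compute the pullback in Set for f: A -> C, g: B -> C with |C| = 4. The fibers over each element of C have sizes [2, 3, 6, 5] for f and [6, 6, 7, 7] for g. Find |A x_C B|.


The pullback A x_C B consists of pairs (a, b) with f(a) = g(b).
For each element c in C, the fiber product has |f^-1(c)| * |g^-1(c)| elements.
Summing over C: 2 * 6 + 3 * 6 + 6 * 7 + 5 * 7
= 12 + 18 + 42 + 35 = 107

107


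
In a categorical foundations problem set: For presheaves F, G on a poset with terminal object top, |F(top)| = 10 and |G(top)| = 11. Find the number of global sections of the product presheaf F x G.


Global sections of a presheaf on a poset with terminal top satisfy
Gamma(H) ~ H(top). Presheaves admit pointwise products, so
(F x G)(top) = F(top) x G(top) (Cartesian product).
|Gamma(F x G)| = |F(top)| * |G(top)| = 10 * 11 = 110.

110


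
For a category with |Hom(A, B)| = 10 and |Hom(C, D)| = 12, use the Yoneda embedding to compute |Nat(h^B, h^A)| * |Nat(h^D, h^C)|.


By the Yoneda lemma, Nat(h^B, h^A) is isomorphic to Hom(A, B),
so |Nat(h^B, h^A)| = |Hom(A, B)| and |Nat(h^D, h^C)| = |Hom(C, D)|.
|Hom(A, B)| = 10, |Hom(C, D)| = 12.
|Nat(h^B, h^A) x Nat(h^D, h^C)| = 10 * 12 = 120

120


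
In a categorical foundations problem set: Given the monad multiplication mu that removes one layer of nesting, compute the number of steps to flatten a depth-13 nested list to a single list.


Each application of mu: T^2 -> T removes one layer of nesting.
Starting at depth 13 (i.e., T^13(X)), we need to reach T(X).
Number of mu applications = 13 - 1 = 12

12


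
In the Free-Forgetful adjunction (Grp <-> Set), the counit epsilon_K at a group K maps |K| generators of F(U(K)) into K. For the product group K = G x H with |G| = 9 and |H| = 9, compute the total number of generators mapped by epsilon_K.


The counit epsilon_K: F(U(K)) -> K of the Free-Forgetful adjunction
maps |K| generators of F(U(K)) into K. For K = G x H (the product group),
|G x H| = |G| * |H|.
Total generators mapped = 9 * 9 = 81.

81


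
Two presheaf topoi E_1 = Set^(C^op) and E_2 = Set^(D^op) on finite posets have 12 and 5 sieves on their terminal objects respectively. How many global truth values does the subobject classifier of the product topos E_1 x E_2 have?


In a product of presheaf topoi E_1 x E_2, the subobject classifier
is Omega = Omega_1 x Omega_2 (componentwise), so
|Omega(top)| = |Omega_1(top_1)| * |Omega_2(top_2)|.
= 12 * 5 = 60.

60


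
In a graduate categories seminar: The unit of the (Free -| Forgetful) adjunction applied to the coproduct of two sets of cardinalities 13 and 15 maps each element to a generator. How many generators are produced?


The unit eta_X: X -> U(F(X)) of the Free-Forgetful adjunction
maps each element of X to a generator of F(X). For X = S + T (disjoint
union in Set), |S + T| = |S| + |T|.
Total mappings = 13 + 15 = 28.

28


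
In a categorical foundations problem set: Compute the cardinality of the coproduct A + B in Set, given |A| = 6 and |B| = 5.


In Set, the coproduct A + B is the disjoint union.
|A + B| = |A| + |B| = 6 + 5 = 11

11


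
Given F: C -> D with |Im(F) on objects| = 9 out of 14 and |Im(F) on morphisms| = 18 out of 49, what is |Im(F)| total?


The image of F consists of distinct objects and distinct morphisms.
|Im(F)| on objects = 9
|Im(F)| on morphisms = 18
Total image cardinality = 9 + 18 = 27

27


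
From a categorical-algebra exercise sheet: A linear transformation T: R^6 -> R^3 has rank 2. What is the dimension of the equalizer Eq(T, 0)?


The equalizer of f and the zero map is ker(f).
By the rank-nullity theorem: dim(ker(f)) = dim(domain) - rank(f).
dim(ker(f)) = 6 - 2 = 4

4


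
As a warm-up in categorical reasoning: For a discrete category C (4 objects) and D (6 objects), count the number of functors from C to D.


A functor from a discrete category C to D is determined by
where each object maps. Each of the 4 objects of C can map
to any of the 6 objects of D independently.
Number of functors = 6^4 = 1296

1296


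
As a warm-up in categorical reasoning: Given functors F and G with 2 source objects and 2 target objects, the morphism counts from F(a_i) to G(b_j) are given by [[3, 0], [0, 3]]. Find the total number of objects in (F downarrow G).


Objects of (F downarrow G) are triples (a, b, h: F(a)->G(b)).
The count equals the sum of all entries in the hom-matrix.
sum(row 0) = 3
sum(row 1) = 3
Grand total = 6

6


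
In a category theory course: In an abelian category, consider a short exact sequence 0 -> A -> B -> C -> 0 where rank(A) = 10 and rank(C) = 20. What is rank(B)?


For a short exact sequence 0 -> A -> B -> C -> 0,
rank is additive: rank(B) = rank(A) + rank(C).
rank(B) = 10 + 20 = 30

30


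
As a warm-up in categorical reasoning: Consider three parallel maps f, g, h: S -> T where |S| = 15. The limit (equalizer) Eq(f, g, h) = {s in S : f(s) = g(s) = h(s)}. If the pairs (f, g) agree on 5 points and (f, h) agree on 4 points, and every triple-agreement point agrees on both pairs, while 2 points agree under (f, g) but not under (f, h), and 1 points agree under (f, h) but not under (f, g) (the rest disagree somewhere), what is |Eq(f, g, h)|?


Eq(f, g, h) is the triple-agreement set: points in S where all three
maps take the same value. Using inclusion-exclusion on the pairwise data:
Pair (f, g) agrees on 5 points; pair (f, h) on 4 points.
Points agreeing under (f, g) but not (f, h) = 2; under (f, h) but not (f, g) = 1.
Triple-agreement = agreement-in-(f, g) minus points that agree under (f, g) but not (f, h):
|Eq(f, g, h)| = 5 - 2 = 3
(cross-check via (f, h): 4 - 1 = 3.)

3


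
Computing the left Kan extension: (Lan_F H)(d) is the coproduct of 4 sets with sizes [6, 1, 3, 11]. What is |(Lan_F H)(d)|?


Pointwise, the left Kan extension (Lan_F H)(d) is the colimit, indexed
by the comma category (F downarrow d), of H composed with the
projection (F downarrow d) -> C. Here that colimit is given
as a coproduct (disjoint union) of sets, so its cardinality is the
sum of the sizes of the summands.
Coproduct of sets with sizes: 6 + 1 + 3 + 11
= 21

21


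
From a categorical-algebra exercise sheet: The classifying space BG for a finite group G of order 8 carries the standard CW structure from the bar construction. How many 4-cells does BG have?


In the bar-construction CW model of BG, the n-cells are indexed by
n-tuples [g_1|...|g_n] of non-identity elements of G (degenerate
simplices with some g_i = e do not contribute cells), so there are
(|G| - 1)^n n-cells.
For dim = 4 with |G| = 8:
cells = (8 - 1)^4 = 7^4 = 2401

2401


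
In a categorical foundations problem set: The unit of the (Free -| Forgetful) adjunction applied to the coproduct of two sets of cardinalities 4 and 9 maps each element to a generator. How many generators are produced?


The unit eta_X: X -> U(F(X)) of the Free-Forgetful adjunction
maps each element of X to a generator of F(X). For X = S + T (disjoint
union in Set), |S + T| = |S| + |T|.
Total mappings = 4 + 9 = 13.

13


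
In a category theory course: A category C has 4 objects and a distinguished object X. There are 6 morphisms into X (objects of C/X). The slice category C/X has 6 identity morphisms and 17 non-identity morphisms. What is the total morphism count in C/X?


In the slice category C/X, objects are morphisms to X.
Identity morphisms: 6 (one per object of C/X).
Non-identity morphisms: 17.
Total = 6 + 17 = 23

23


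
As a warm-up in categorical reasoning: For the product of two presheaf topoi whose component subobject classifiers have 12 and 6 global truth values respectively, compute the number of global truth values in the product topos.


In a product of presheaf topoi E_1 x E_2, the subobject classifier
is Omega = Omega_1 x Omega_2 (componentwise), so
|Omega(top)| = |Omega_1(top_1)| * |Omega_2(top_2)|.
= 12 * 6 = 72.

72


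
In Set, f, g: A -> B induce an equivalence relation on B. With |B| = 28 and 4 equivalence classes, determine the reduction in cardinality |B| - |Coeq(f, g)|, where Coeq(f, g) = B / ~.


The coequalizer Coeq(f, g) = B / ~ has one element per equivalence class.
|B| = 28, |Coeq(f, g)| = 4.
|B| - |Coeq(f, g)| = 28 - 4 = 24.

24


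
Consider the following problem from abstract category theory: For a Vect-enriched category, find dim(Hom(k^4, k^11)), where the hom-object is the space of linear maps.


In Vect-enriched categories, Hom(k^n, k^m) is the space of m x n matrices.
dim(Hom(k^4, k^11)) = 11 * 4 = 44

44


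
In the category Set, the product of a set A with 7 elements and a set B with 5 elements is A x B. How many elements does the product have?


In Set, the product A x B is the Cartesian product.
By the universal property, |A x B| = |A| * |B|.
|A x B| = 7 * 5 = 35

35


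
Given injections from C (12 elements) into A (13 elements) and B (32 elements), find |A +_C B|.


The pushout A +_C B identifies the images of C in A and B.
|A +_C B| = |A| + |B| - |C| (for injections).
= 13 + 32 - 12 = 33

33


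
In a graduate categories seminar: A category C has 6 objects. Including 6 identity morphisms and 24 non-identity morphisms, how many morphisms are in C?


Each object has an identity morphism, giving 6 identities.
Adding the 24 non-identity morphisms:
Total = 6 + 24 = 30

30


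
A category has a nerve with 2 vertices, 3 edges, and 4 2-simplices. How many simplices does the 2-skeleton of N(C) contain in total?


The 2-skeleton of the nerve N(C) consists of simplices in dimensions 0, 1, 2:
  |N(C)_0| = 2 (objects)
  |N(C)_1| = 3 (morphisms)
  |N(C)_2| = 4 (composable pairs)
Total = 2 + 3 + 4 = 9

9


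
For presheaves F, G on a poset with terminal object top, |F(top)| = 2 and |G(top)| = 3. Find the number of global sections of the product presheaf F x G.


Global sections of a presheaf on a poset with terminal top satisfy
Gamma(H) ~ H(top). Presheaves admit pointwise products, so
(F x G)(top) = F(top) x G(top) (Cartesian product).
|Gamma(F x G)| = |F(top)| * |G(top)| = 2 * 3 = 6.

6


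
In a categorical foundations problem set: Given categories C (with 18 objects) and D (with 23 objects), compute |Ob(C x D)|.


The product category C x D has objects that are pairs (c, d).
Number of pairs = |Ob(C)| * |Ob(D)| = 18 * 23 = 414

414


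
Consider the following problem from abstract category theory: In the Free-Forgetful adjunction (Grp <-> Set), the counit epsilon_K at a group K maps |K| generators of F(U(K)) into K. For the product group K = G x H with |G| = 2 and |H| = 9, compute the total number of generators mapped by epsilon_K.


The counit epsilon_K: F(U(K)) -> K of the Free-Forgetful adjunction
maps |K| generators of F(U(K)) into K. For K = G x H (the product group),
|G x H| = |G| * |H|.
Total generators mapped = 2 * 9 = 18.

18


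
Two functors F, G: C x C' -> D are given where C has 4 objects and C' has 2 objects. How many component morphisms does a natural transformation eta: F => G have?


A natural transformation eta: F => G assigns one component morphism per
object of the domain category.
The domain is the product category C x C', so
|Ob(C x C')| = |Ob(C)| * |Ob(C')| = 4 * 2 = 8.
Therefore eta has 8 component morphisms.

8


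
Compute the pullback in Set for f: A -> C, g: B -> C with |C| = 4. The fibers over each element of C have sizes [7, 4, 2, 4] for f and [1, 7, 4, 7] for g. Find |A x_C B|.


The pullback A x_C B consists of pairs (a, b) with f(a) = g(b).
For each element c in C, the fiber product has |f^-1(c)| * |g^-1(c)| elements.
Summing over C: 7 * 1 + 4 * 7 + 2 * 4 + 4 * 7
= 7 + 28 + 8 + 28 = 71

71


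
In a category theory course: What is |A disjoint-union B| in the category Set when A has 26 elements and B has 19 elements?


In Set, the coproduct A + B is the disjoint union.
|A + B| = |A| + |B| = 26 + 19 = 45

45


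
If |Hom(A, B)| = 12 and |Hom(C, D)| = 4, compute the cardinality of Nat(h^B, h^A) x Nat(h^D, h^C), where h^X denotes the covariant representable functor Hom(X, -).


By the Yoneda lemma, Nat(h^B, h^A) is isomorphic to Hom(A, B),
so |Nat(h^B, h^A)| = |Hom(A, B)| and |Nat(h^D, h^C)| = |Hom(C, D)|.
|Hom(A, B)| = 12, |Hom(C, D)| = 4.
|Nat(h^B, h^A) x Nat(h^D, h^C)| = 12 * 4 = 48

48


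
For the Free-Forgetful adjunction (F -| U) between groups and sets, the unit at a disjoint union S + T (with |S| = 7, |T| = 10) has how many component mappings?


The unit eta_X: X -> U(F(X)) of the Free-Forgetful adjunction
maps each element of X to a generator of F(X). For X = S + T (disjoint
union in Set), |S + T| = |S| + |T|.
Total mappings = 7 + 10 = 17.

17


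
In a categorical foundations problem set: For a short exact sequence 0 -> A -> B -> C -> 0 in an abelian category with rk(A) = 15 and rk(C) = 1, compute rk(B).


For a short exact sequence 0 -> A -> B -> C -> 0,
rank is additive: rank(B) = rank(A) + rank(C).
rank(B) = 15 + 1 = 16

16


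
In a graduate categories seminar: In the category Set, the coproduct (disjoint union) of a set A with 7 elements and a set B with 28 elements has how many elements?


In Set, the coproduct A + B is the disjoint union.
|A + B| = |A| + |B| = 7 + 28 = 35

35


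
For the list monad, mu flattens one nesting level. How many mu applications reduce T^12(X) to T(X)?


Each application of mu: T^2 -> T removes one layer of nesting.
Starting at depth 12 (i.e., T^12(X)), we need to reach T(X).
Number of mu applications = 12 - 1 = 11

11


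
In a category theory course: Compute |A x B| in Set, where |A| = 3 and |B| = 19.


In Set, the product A x B is the Cartesian product.
By the universal property, |A x B| = |A| * |B|.
|A x B| = 3 * 19 = 57

57


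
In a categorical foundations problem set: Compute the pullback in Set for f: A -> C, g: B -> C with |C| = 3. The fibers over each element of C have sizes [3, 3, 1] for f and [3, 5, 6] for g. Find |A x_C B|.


The pullback A x_C B consists of pairs (a, b) with f(a) = g(b).
For each element c in C, the fiber product has |f^-1(c)| * |g^-1(c)| elements.
Summing over C: 3 * 3 + 3 * 5 + 1 * 6
= 9 + 15 + 6 = 30

30


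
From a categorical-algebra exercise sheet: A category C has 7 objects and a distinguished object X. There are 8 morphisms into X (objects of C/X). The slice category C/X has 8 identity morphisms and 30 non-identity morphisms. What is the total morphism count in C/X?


In the slice category C/X, objects are morphisms to X.
Identity morphisms: 8 (one per object of C/X).
Non-identity morphisms: 30.
Total = 8 + 30 = 38

38


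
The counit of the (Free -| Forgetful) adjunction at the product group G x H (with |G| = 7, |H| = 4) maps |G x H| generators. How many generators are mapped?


The counit epsilon_K: F(U(K)) -> K of the Free-Forgetful adjunction
maps |K| generators of F(U(K)) into K. For K = G x H (the product group),
|G x H| = |G| * |H|.
Total generators mapped = 7 * 4 = 28.

28


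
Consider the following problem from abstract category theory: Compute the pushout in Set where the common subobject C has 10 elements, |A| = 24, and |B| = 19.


The pushout A +_C B identifies the images of C in A and B.
|A +_C B| = |A| + |B| - |C| (for injections).
= 24 + 19 - 10 = 33

33


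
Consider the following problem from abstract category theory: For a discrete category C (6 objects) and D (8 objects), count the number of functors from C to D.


A functor from a discrete category C to D is determined by
where each object maps. Each of the 6 objects of C can map
to any of the 8 objects of D independently.
Number of functors = 8^6 = 262144

262144


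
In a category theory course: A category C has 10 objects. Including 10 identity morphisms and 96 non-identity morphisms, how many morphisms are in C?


Each object has an identity morphism, giving 10 identities.
Adding the 96 non-identity morphisms:
Total = 10 + 96 = 106

106


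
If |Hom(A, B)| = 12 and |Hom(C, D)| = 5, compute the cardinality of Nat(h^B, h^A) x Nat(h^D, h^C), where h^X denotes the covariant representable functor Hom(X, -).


By the Yoneda lemma, Nat(h^B, h^A) is isomorphic to Hom(A, B),
so |Nat(h^B, h^A)| = |Hom(A, B)| and |Nat(h^D, h^C)| = |Hom(C, D)|.
|Hom(A, B)| = 12, |Hom(C, D)| = 5.
|Nat(h^B, h^A) x Nat(h^D, h^C)| = 12 * 5 = 60

60


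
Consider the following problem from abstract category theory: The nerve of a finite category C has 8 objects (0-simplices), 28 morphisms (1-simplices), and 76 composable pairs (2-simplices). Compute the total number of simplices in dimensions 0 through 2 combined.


The 2-skeleton of the nerve N(C) consists of simplices in dimensions 0, 1, 2:
  |N(C)_0| = 8 (objects)
  |N(C)_1| = 28 (morphisms)
  |N(C)_2| = 76 (composable pairs)
Total = 8 + 28 + 76 = 112

112


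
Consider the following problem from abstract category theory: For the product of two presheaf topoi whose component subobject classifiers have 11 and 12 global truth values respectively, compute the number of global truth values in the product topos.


In a product of presheaf topoi E_1 x E_2, the subobject classifier
is Omega = Omega_1 x Omega_2 (componentwise), so
|Omega(top)| = |Omega_1(top_1)| * |Omega_2(top_2)|.
= 11 * 12 = 132.

132


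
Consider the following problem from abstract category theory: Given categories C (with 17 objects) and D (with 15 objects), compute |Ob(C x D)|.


The product category C x D has objects that are pairs (c, d).
Number of pairs = |Ob(C)| * |Ob(D)| = 17 * 15 = 255

255


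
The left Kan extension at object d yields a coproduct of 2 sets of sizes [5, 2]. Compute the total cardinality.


Pointwise, the left Kan extension (Lan_F H)(d) is the colimit, indexed
by the comma category (F downarrow d), of H composed with the
projection (F downarrow d) -> C. Here that colimit is given
as a coproduct (disjoint union) of sets, so its cardinality is the
sum of the sizes of the summands.
Coproduct of sets with sizes: 5 + 2
= 7

7


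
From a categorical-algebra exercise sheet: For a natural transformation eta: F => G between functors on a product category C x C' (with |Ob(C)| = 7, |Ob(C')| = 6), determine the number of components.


A natural transformation eta: F => G assigns one component morphism per
object of the domain category.
The domain is the product category C x C', so
|Ob(C x C')| = |Ob(C)| * |Ob(C')| = 7 * 6 = 42.
Therefore eta has 42 component morphisms.

42


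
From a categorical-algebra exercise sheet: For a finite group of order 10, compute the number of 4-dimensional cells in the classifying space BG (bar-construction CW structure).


In the bar-construction CW model of BG, the n-cells are indexed by
n-tuples [g_1|...|g_n] of non-identity elements of G (degenerate
simplices with some g_i = e do not contribute cells), so there are
(|G| - 1)^n n-cells.
For dim = 4 with |G| = 10:
cells = (10 - 1)^4 = 9^4 = 6561

6561


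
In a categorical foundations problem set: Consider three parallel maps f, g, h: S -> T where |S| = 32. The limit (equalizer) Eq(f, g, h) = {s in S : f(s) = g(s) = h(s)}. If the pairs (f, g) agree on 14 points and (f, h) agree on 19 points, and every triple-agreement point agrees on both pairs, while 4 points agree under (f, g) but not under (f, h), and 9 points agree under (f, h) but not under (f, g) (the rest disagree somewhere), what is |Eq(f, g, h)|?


Eq(f, g, h) is the triple-agreement set: points in S where all three
maps take the same value. Using inclusion-exclusion on the pairwise data:
Pair (f, g) agrees on 14 points; pair (f, h) on 19 points.
Points agreeing under (f, g) but not (f, h) = 4; under (f, h) but not (f, g) = 9.
Triple-agreement = agreement-in-(f, g) minus points that agree under (f, g) but not (f, h):
|Eq(f, g, h)| = 14 - 4 = 10
(cross-check via (f, h): 19 - 9 = 10.)

10


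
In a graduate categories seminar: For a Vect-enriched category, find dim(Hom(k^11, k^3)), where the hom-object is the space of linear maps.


In Vect-enriched categories, Hom(k^n, k^m) is the space of m x n matrices.
dim(Hom(k^11, k^3)) = 3 * 11 = 33

33


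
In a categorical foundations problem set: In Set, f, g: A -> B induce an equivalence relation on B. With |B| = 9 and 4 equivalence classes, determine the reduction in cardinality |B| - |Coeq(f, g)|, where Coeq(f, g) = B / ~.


The coequalizer Coeq(f, g) = B / ~ has one element per equivalence class.
|B| = 9, |Coeq(f, g)| = 4.
|B| - |Coeq(f, g)| = 9 - 4 = 5.

5


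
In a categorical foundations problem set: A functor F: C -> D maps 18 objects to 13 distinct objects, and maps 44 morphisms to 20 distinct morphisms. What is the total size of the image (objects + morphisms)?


The image of F consists of distinct objects and distinct morphisms.
|Im(F)| on objects = 13
|Im(F)| on morphisms = 20
Total image cardinality = 13 + 20 = 33

33


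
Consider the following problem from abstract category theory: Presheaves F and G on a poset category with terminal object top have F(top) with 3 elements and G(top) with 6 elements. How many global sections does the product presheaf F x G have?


Global sections of a presheaf on a poset with terminal top satisfy
Gamma(H) ~ H(top). Presheaves admit pointwise products, so
(F x G)(top) = F(top) x G(top) (Cartesian product).
|Gamma(F x G)| = |F(top)| * |G(top)| = 3 * 6 = 18.

18


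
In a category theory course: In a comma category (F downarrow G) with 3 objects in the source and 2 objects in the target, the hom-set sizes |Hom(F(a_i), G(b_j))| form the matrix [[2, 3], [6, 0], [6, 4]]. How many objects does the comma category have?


Objects of (F downarrow G) are triples (a, b, h: F(a)->G(b)).
The count equals the sum of all entries in the hom-matrix.
sum(row 0) = 5
sum(row 1) = 6
sum(row 2) = 10
Grand total = 21

21


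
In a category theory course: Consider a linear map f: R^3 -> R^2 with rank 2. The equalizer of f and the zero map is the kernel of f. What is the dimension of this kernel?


The equalizer of f and the zero map is ker(f).
By the rank-nullity theorem: dim(ker(f)) = dim(domain) - rank(f).
dim(ker(f)) = 3 - 2 = 1

1


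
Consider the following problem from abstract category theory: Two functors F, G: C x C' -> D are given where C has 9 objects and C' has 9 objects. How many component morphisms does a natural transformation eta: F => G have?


A natural transformation eta: F => G assigns one component morphism per
object of the domain category.
The domain is the product category C x C', so
|Ob(C x C')| = |Ob(C)| * |Ob(C')| = 9 * 9 = 81.
Therefore eta has 81 component morphisms.

81


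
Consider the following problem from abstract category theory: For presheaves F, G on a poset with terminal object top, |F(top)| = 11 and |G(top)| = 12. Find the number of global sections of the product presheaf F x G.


Global sections of a presheaf on a poset with terminal top satisfy
Gamma(H) ~ H(top). Presheaves admit pointwise products, so
(F x G)(top) = F(top) x G(top) (Cartesian product).
|Gamma(F x G)| = |F(top)| * |G(top)| = 11 * 12 = 132.

132


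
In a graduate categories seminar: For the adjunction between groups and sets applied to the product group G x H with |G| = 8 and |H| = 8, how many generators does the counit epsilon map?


The counit epsilon_K: F(U(K)) -> K of the Free-Forgetful adjunction
maps |K| generators of F(U(K)) into K. For K = G x H (the product group),
|G x H| = |G| * |H|.
Total generators mapped = 8 * 8 = 64.

64


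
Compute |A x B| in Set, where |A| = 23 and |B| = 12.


In Set, the product A x B is the Cartesian product.
By the universal property, |A x B| = |A| * |B|.
|A x B| = 23 * 12 = 276

276


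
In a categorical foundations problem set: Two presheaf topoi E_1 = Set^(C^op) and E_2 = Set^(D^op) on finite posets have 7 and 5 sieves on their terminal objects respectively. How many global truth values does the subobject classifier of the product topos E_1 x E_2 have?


In a product of presheaf topoi E_1 x E_2, the subobject classifier
is Omega = Omega_1 x Omega_2 (componentwise), so
|Omega(top)| = |Omega_1(top_1)| * |Omega_2(top_2)|.
= 7 * 5 = 35.

35


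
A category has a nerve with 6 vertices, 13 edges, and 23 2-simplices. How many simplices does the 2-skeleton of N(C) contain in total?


The 2-skeleton of the nerve N(C) consists of simplices in dimensions 0, 1, 2:
  |N(C)_0| = 6 (objects)
  |N(C)_1| = 13 (morphisms)
  |N(C)_2| = 23 (composable pairs)
Total = 6 + 13 + 23 = 42

42


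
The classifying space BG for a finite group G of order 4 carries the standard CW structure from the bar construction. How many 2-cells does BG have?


In the bar-construction CW model of BG, the n-cells are indexed by
n-tuples [g_1|...|g_n] of non-identity elements of G (degenerate
simplices with some g_i = e do not contribute cells), so there are
(|G| - 1)^n n-cells.
For dim = 2 with |G| = 4:
cells = (4 - 1)^2 = 3^2 = 9

9


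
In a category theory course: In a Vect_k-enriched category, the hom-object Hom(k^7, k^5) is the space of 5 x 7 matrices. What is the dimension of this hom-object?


In Vect-enriched categories, Hom(k^n, k^m) is the space of m x n matrices.
dim(Hom(k^7, k^5)) = 5 * 7 = 35

35


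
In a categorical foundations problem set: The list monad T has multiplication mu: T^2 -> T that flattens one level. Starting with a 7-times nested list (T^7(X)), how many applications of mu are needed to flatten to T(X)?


Each application of mu: T^2 -> T removes one layer of nesting.
Starting at depth 7 (i.e., T^7(X)), we need to reach T(X).
Number of mu applications = 7 - 1 = 6

6


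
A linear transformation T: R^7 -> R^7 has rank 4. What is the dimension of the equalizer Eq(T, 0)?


The equalizer of f and the zero map is ker(f).
By the rank-nullity theorem: dim(ker(f)) = dim(domain) - rank(f).
dim(ker(f)) = 7 - 4 = 3

3


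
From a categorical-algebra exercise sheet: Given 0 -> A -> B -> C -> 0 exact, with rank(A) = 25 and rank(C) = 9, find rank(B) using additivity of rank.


For a short exact sequence 0 -> A -> B -> C -> 0,
rank is additive: rank(B) = rank(A) + rank(C).
rank(B) = 25 + 9 = 34

34


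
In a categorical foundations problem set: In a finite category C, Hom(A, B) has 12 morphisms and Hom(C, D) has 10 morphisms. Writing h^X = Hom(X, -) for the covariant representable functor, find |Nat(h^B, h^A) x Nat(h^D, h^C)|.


By the Yoneda lemma, Nat(h^B, h^A) is isomorphic to Hom(A, B),
so |Nat(h^B, h^A)| = |Hom(A, B)| and |Nat(h^D, h^C)| = |Hom(C, D)|.
|Hom(A, B)| = 12, |Hom(C, D)| = 10.
|Nat(h^B, h^A) x Nat(h^D, h^C)| = 12 * 10 = 120

120


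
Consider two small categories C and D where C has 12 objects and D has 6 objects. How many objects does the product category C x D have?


The product category C x D has objects that are pairs (c, d).
Number of pairs = |Ob(C)| * |Ob(D)| = 12 * 6 = 72

72


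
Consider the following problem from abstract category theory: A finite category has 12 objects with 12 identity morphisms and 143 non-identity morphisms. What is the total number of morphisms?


Each object has an identity morphism, giving 12 identities.
Adding the 143 non-identity morphisms:
Total = 12 + 143 = 155

155


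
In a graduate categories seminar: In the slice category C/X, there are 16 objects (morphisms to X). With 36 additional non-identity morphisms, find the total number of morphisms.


In the slice category C/X, objects are morphisms to X.
Identity morphisms: 16 (one per object of C/X).
Non-identity morphisms: 36.
Total = 16 + 36 = 52

52


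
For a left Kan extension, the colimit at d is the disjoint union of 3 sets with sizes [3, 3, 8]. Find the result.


Pointwise, the left Kan extension (Lan_F H)(d) is the colimit, indexed
by the comma category (F downarrow d), of H composed with the
projection (F downarrow d) -> C. Here that colimit is given
as a coproduct (disjoint union) of sets, so its cardinality is the
sum of the sizes of the summands.
Coproduct of sets with sizes: 3 + 3 + 8
= 14

14


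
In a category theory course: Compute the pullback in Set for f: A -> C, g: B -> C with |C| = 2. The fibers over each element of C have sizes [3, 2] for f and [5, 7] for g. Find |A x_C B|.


The pullback A x_C B consists of pairs (a, b) with f(a) = g(b).
For each element c in C, the fiber product has |f^-1(c)| * |g^-1(c)| elements.
Summing over C: 3 * 5 + 2 * 7
= 15 + 14 = 29

29


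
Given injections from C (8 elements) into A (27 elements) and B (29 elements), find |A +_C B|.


The pushout A +_C B identifies the images of C in A and B.
|A +_C B| = |A| + |B| - |C| (for injections).
= 27 + 29 - 8 = 48

48


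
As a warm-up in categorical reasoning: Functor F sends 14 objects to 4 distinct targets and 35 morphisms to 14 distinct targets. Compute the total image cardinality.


The image of F consists of distinct objects and distinct morphisms.
|Im(F)| on objects = 4
|Im(F)| on morphisms = 14
Total image cardinality = 4 + 14 = 18

18


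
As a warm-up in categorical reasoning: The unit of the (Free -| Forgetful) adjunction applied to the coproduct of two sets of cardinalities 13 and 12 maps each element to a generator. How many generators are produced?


The unit eta_X: X -> U(F(X)) of the Free-Forgetful adjunction
maps each element of X to a generator of F(X). For X = S + T (disjoint
union in Set), |S + T| = |S| + |T|.
Total mappings = 13 + 12 = 25.

25


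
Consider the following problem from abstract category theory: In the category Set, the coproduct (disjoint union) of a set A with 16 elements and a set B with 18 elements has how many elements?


In Set, the coproduct A + B is the disjoint union.
|A + B| = |A| + |B| = 16 + 18 = 34

34


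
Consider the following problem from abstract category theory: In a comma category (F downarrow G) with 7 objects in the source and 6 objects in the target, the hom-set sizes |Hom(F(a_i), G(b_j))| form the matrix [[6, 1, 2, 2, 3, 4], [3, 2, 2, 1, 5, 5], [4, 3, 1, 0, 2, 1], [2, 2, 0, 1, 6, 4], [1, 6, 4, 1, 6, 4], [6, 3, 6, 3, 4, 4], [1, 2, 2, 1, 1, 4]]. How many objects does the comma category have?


Objects of (F downarrow G) are triples (a, b, h: F(a)->G(b)).
The count equals the sum of all entries in the hom-matrix.
sum(row 0) = 18
sum(row 1) = 18
sum(row 2) = 11
sum(row 3) = 15
sum(row 4) = 22
sum(row 5) = 26
sum(row 6) = 11
Grand total = 121

121


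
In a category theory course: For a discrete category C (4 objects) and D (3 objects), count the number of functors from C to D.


A functor from a discrete category C to D is determined by
where each object maps. Each of the 4 objects of C can map
to any of the 3 objects of D independently.
Number of functors = 3^4 = 81

81


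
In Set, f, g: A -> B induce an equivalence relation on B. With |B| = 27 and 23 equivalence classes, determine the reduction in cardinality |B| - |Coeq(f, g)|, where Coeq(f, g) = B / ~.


The coequalizer Coeq(f, g) = B / ~ has one element per equivalence class.
|B| = 27, |Coeq(f, g)| = 23.
|B| - |Coeq(f, g)| = 27 - 23 = 4.

4


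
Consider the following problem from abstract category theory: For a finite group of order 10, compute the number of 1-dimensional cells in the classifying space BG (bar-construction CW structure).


In the bar-construction CW model of BG, the n-cells are indexed by
n-tuples [g_1|...|g_n] of non-identity elements of G (degenerate
simplices with some g_i = e do not contribute cells), so there are
(|G| - 1)^n n-cells.
For dim = 1 with |G| = 10:
cells = (10 - 1)^1 = 9^1 = 9

9


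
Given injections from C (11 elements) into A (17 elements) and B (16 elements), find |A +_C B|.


The pushout A +_C B identifies the images of C in A and B.
|A +_C B| = |A| + |B| - |C| (for injections).
= 17 + 16 - 11 = 22

22


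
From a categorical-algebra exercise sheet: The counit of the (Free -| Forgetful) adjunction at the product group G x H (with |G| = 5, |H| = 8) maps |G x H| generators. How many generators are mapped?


The counit epsilon_K: F(U(K)) -> K of the Free-Forgetful adjunction
maps |K| generators of F(U(K)) into K. For K = G x H (the product group),
|G x H| = |G| * |H|.
Total generators mapped = 5 * 8 = 40.

40


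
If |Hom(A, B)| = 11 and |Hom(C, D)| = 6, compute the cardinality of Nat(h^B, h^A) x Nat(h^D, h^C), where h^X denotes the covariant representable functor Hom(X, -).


By the Yoneda lemma, Nat(h^B, h^A) is isomorphic to Hom(A, B),
so |Nat(h^B, h^A)| = |Hom(A, B)| and |Nat(h^D, h^C)| = |Hom(C, D)|.
|Hom(A, B)| = 11, |Hom(C, D)| = 6.
|Nat(h^B, h^A) x Nat(h^D, h^C)| = 11 * 6 = 66

66


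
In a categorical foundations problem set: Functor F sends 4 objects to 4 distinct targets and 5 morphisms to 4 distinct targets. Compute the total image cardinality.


The image of F consists of distinct objects and distinct morphisms.
|Im(F)| on objects = 4
|Im(F)| on morphisms = 4
Total image cardinality = 4 + 4 = 8

8


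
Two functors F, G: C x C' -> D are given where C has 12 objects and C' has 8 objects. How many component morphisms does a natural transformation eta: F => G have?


A natural transformation eta: F => G assigns one component morphism per
object of the domain category.
The domain is the product category C x C', so
|Ob(C x C')| = |Ob(C)| * |Ob(C')| = 12 * 8 = 96.
Therefore eta has 96 component morphisms.

96


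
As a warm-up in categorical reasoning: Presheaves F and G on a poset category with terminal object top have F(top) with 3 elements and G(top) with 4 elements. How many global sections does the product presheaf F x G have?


Global sections of a presheaf on a poset with terminal top satisfy
Gamma(H) ~ H(top). Presheaves admit pointwise products, so
(F x G)(top) = F(top) x G(top) (Cartesian product).
|Gamma(F x G)| = |F(top)| * |G(top)| = 3 * 4 = 12.

12


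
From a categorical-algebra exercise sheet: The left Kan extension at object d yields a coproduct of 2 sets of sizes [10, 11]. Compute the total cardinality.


Pointwise, the left Kan extension (Lan_F H)(d) is the colimit, indexed
by the comma category (F downarrow d), of H composed with the
projection (F downarrow d) -> C. Here that colimit is given
as a coproduct (disjoint union) of sets, so its cardinality is the
sum of the sizes of the summands.
Coproduct of sets with sizes: 10 + 11
= 21

21


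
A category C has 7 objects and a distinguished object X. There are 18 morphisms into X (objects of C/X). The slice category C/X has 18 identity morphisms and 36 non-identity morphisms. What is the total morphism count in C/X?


In the slice category C/X, objects are morphisms to X.
Identity morphisms: 18 (one per object of C/X).
Non-identity morphisms: 36.
Total = 18 + 36 = 54

54


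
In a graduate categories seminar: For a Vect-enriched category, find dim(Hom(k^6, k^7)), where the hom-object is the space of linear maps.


In Vect-enriched categories, Hom(k^n, k^m) is the space of m x n matrices.
dim(Hom(k^6, k^7)) = 7 * 6 = 42

42


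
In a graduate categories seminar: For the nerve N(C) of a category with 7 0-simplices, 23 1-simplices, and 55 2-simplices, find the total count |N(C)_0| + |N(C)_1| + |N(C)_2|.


The 2-skeleton of the nerve N(C) consists of simplices in dimensions 0, 1, 2:
  |N(C)_0| = 7 (objects)
  |N(C)_1| = 23 (morphisms)
  |N(C)_2| = 55 (composable pairs)
Total = 7 + 23 + 55 = 85

85


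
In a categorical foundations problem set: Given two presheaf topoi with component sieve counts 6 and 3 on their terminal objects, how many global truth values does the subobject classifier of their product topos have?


In a product of presheaf topoi E_1 x E_2, the subobject classifier
is Omega = Omega_1 x Omega_2 (componentwise), so
|Omega(top)| = |Omega_1(top_1)| * |Omega_2(top_2)|.
= 6 * 3 = 18.

18


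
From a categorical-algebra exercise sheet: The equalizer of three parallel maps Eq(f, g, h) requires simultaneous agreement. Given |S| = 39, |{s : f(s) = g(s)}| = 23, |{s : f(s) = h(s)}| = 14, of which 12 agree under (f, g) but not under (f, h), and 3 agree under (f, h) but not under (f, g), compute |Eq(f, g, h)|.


Eq(f, g, h) is the triple-agreement set: points in S where all three
maps take the same value. Using inclusion-exclusion on the pairwise data:
Pair (f, g) agrees on 23 points; pair (f, h) on 14 points.
Points agreeing under (f, g) but not (f, h) = 12; under (f, h) but not (f, g) = 3.
Triple-agreement = agreement-in-(f, g) minus points that agree under (f, g) but not (f, h):
|Eq(f, g, h)| = 23 - 12 = 11
(cross-check via (f, h): 14 - 3 = 11.)

11


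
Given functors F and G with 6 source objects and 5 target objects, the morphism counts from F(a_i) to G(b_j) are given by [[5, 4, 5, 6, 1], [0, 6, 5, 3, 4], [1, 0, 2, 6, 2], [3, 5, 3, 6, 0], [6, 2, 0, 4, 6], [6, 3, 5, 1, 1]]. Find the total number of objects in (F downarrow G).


Objects of (F downarrow G) are triples (a, b, h: F(a)->G(b)).
The count equals the sum of all entries in the hom-matrix.
sum(row 0) = 21
sum(row 1) = 18
sum(row 2) = 11
sum(row 3) = 17
sum(row 4) = 18
sum(row 5) = 16
Grand total = 101

101
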